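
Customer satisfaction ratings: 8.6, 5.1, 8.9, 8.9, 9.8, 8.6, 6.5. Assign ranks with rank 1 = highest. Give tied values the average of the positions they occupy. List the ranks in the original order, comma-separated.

Sorted (descending): 9.8, 8.9, 8.9, 8.6, 8.6, 6.5, 5.1
The 2 values of 8.9 occupy positions 2–3 → average rank (2+3)/2 = 2.5.
The 2 values of 8.6 occupy positions 4–5 → average rank (4+5)/2 = 4.5.

4.5, 7, 2.5, 2.5, 1, 4.5, 6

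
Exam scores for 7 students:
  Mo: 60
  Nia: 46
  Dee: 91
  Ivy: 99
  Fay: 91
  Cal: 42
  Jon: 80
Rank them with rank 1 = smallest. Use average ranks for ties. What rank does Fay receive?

Sorted (ascending): 42, 46, 60, 80, 91, 91, 99
The 2 values of 91 occupy positions 5–6 → average rank (5+6)/2 = 5.5.
Fay has value 91 → rank 5.5.

5.5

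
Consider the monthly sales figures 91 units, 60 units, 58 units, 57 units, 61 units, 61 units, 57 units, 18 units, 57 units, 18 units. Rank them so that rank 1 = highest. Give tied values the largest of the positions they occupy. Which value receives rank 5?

Sorted (descending): 91, 61, 61, 60, 58, 57, 57, 57, 18, 18
The 2 values of 61 occupy positions 2–3 → each gets rank 3.
The 3 values of 57 occupy positions 6–8 → each gets rank 8.
The 2 values of 18 occupy positions 9–10 → each gets rank 10.
Rank 5 → value 58.

58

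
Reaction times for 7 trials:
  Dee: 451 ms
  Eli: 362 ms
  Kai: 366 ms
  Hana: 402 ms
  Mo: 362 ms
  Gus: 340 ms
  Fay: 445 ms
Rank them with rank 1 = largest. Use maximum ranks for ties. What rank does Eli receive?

6

Sorted (descending): 451, 445, 402, 366, 362, 362, 340
The 2 values of 362 occupy positions 5–6 → each gets rank 6.
Eli has value 362 ms → rank 6.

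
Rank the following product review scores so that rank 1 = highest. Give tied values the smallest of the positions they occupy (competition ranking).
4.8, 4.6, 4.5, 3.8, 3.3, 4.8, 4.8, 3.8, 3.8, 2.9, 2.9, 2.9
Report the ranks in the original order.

Sorted (descending): 4.8, 4.8, 4.8, 4.6, 4.5, 3.8, 3.8, 3.8, 3.3, 2.9, 2.9, 2.9
The 3 values of 4.8 occupy positions 1–3 → each gets rank 1.
The 3 values of 3.8 occupy positions 6–8 → each gets rank 6.
The 3 values of 2.9 occupy positions 10–12 → each gets rank 10.

1, 4, 5, 6, 9, 1, 1, 6, 6, 10, 10, 10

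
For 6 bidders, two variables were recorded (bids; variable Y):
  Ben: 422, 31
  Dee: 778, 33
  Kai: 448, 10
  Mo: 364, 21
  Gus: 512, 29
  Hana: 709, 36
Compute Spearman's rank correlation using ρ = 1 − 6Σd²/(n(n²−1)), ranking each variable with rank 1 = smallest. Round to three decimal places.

Ranks of variable 1: 2, 6, 3, 1, 4, 5
Ranks of variable 2: 4, 5, 1, 2, 3, 6
d = r₁ − r₂: -2, 1, 2, -1, 1, -1
d²: 4, 1, 4, 1, 1, 1; Σd² = 12
ρ = 1 − 6·12/(6·35) = 1 − 72/210 = 0.657

0.657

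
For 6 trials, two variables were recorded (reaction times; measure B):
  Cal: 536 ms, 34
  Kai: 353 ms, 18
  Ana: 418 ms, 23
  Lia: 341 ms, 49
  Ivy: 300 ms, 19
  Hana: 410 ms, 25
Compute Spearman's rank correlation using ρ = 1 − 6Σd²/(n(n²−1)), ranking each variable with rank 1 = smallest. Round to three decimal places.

Ranks of variable 1: 6, 3, 5, 2, 1, 4
Ranks of variable 2: 5, 1, 3, 6, 2, 4
d = r₁ − r₂: 1, 2, 2, -4, -1, 0
d²: 1, 4, 4, 16, 1, 0; Σd² = 26
ρ = 1 − 6·26/(6·35) = 1 − 156/210 = 0.257

0.257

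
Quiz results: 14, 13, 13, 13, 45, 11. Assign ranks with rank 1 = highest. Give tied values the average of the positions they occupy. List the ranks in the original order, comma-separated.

Sorted (descending): 45, 14, 13, 13, 13, 11
The 3 values of 13 occupy positions 3–5 → average rank 4.

2, 4, 4, 4, 1, 6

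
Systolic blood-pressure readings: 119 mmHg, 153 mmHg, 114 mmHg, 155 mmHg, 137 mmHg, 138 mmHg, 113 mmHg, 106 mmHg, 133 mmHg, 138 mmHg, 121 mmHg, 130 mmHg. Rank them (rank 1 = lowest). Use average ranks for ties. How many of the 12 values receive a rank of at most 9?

8

Sorted (ascending): 106, 113, 114, 119, 121, 130, 133, 137, 138, 138, 153, 155
The 2 values of 138 occupy positions 9–10 → average rank (9+10)/2 = 9.5.
Ranks ≤ 9: {1, 2, 3, 4, 5, 6, 7, 8} → 8 values.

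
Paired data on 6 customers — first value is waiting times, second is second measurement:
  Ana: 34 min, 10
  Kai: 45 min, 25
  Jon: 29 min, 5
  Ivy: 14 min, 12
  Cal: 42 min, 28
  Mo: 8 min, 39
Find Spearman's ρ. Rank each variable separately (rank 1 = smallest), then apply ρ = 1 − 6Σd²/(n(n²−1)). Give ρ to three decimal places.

Ranks of variable 1: 4, 6, 3, 2, 5, 1
Ranks of variable 2: 2, 4, 1, 3, 5, 6
d = r₁ − r₂: 2, 2, 2, -1, 0, -5
d²: 4, 4, 4, 1, 0, 25; Σd² = 38
ρ = 1 − 6·38/(6·35) = 1 − 228/210 = -0.086

-0.086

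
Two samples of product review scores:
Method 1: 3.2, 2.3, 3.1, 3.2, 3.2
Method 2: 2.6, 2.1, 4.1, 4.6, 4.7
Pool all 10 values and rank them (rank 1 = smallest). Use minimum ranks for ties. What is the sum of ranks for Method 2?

31

Sorted (ascending): 2.1, 2.3, 2.6, 3.1, 3.2, 3.2, 3.2, 4.1, 4.6, 4.7
The 3 values of 3.2 occupy positions 5–7 → each gets rank 5.
Method 2 values → pooled ranks: 2.6→3, 2.1→1, 4.1→8, 4.6→9, 4.7→10
Rank sum = 3 + 1 + 8 + 9 + 10 = 31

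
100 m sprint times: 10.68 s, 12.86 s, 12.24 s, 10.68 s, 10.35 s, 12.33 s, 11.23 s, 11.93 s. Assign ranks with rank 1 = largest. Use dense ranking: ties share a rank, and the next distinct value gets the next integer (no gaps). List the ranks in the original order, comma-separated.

6, 1, 3, 6, 7, 2, 5, 4

Sorted (descending): 12.86, 12.33, 12.24, 11.93, 11.23, 10.68, 10.68, 10.35
The 2 values of 10.68 share dense rank 6.
Remaining distinct values take the next consecutive integers.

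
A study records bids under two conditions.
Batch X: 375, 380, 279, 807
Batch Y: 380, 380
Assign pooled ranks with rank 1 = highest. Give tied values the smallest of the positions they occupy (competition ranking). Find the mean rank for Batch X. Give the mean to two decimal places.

Sorted (descending): 807, 380, 380, 380, 375, 279
The 3 values of 380 occupy positions 2–4 → each gets rank 2.
Batch X values → pooled ranks: 375→5, 380→2, 279→6, 807→1
Mean rank = (5 + 2 + 6 + 1) / 4 = 3.50

3.50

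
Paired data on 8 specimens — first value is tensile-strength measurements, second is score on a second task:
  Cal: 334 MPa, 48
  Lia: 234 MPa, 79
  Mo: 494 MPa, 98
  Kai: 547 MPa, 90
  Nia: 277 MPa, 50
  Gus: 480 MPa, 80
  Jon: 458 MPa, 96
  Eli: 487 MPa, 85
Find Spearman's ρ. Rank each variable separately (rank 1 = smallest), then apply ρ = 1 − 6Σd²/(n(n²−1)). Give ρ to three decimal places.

Ranks of variable 1: 3, 1, 7, 8, 2, 5, 4, 6
Ranks of variable 2: 1, 3, 8, 6, 2, 4, 7, 5
d = r₁ − r₂: 2, -2, -1, 2, 0, 1, -3, 1
d²: 4, 4, 1, 4, 0, 1, 9, 1; Σd² = 24
ρ = 1 − 6·24/(8·63) = 1 − 144/504 = 0.714

0.714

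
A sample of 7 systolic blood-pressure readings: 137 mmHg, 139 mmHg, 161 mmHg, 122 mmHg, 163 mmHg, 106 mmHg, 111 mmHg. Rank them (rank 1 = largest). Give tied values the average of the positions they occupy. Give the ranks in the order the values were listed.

4, 3, 2, 5, 1, 7, 6

Sorted (descending): 163, 161, 139, 137, 122, 111, 106
No ties — each value takes its position as its rank.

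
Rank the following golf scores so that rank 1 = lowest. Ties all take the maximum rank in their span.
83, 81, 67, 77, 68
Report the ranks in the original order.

5, 4, 1, 3, 2

Sorted (ascending): 67, 68, 77, 81, 83
No ties — each value takes its position as its rank.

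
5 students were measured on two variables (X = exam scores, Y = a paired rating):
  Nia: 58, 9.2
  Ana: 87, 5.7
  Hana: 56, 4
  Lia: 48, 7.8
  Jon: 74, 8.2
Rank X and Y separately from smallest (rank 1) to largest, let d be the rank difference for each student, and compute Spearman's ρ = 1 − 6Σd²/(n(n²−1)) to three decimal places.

0.100

Ranks of variable 1: 3, 5, 2, 1, 4
Ranks of variable 2: 5, 2, 1, 3, 4
d = r₁ − r₂: -2, 3, 1, -2, 0
d²: 4, 9, 1, 4, 0; Σd² = 18
ρ = 1 − 6·18/(5·24) = 1 − 108/120 = 0.100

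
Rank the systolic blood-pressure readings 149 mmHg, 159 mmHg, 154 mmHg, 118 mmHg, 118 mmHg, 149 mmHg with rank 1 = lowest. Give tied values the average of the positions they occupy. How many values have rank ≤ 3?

2

Sorted (ascending): 118, 118, 149, 149, 154, 159
The 2 values of 118 occupy positions 1–2 → average rank (1+2)/2 = 1.5.
The 2 values of 149 occupy positions 3–4 → average rank (3+4)/2 = 3.5.
Ranks ≤ 3: {1.5, 1.5} → 2 values.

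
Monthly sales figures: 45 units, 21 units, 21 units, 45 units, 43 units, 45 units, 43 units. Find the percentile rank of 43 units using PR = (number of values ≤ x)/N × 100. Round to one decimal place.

N = 7.
Strictly below 43: 2. Equal to 43: 2.
PR = 4/7 × 100 = 57.1

57.1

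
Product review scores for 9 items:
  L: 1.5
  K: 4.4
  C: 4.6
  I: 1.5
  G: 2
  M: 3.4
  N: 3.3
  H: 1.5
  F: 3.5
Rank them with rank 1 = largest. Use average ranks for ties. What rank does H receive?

Sorted (descending): 4.6, 4.4, 3.5, 3.4, 3.3, 2, 1.5, 1.5, 1.5
The 3 values of 1.5 occupy positions 7–9 → average rank 8.
H has value 1.5 → rank 8.

8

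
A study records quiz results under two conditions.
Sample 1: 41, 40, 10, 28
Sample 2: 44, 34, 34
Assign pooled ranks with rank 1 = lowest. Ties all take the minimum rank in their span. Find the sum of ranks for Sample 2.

Sorted (ascending): 10, 28, 34, 34, 40, 41, 44
The 2 values of 34 occupy positions 3–4 → each gets rank 3.
Sample 2 values → pooled ranks: 44→7, 34→3, 34→3
Rank sum = 7 + 3 + 3 = 13

13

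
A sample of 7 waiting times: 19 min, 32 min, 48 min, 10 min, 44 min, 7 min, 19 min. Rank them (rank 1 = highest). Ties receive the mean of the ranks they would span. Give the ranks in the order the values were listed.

Sorted (descending): 48, 44, 32, 19, 19, 10, 7
The 2 values of 19 occupy positions 4–5 → average rank (4+5)/2 = 4.5.

4.5, 3, 1, 6, 2, 7, 4.5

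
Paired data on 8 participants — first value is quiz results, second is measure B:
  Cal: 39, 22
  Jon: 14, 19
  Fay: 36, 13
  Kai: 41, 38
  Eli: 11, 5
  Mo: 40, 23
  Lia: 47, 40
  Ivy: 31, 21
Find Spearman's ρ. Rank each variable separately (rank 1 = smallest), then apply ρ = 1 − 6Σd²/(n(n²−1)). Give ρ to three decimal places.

Ranks of variable 1: 5, 2, 4, 7, 1, 6, 8, 3
Ranks of variable 2: 5, 3, 2, 7, 1, 6, 8, 4
d = r₁ − r₂: 0, -1, 2, 0, 0, 0, 0, -1
d²: 0, 1, 4, 0, 0, 0, 0, 1; Σd² = 6
ρ = 1 − 6·6/(8·63) = 1 − 36/504 = 0.929

0.929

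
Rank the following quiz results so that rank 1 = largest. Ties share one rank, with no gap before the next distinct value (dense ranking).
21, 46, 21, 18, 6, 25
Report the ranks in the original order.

Sorted (descending): 46, 25, 21, 21, 18, 6
The 2 values of 21 share dense rank 3.
Remaining distinct values take the next consecutive integers.

3, 1, 3, 4, 5, 2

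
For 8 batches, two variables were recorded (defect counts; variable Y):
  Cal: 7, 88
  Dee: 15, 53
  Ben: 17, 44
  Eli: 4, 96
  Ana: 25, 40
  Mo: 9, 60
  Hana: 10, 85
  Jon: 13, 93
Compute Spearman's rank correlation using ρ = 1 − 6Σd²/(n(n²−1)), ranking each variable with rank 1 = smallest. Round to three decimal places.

Ranks of variable 1: 2, 6, 7, 1, 8, 3, 4, 5
Ranks of variable 2: 6, 3, 2, 8, 1, 4, 5, 7
d = r₁ − r₂: -4, 3, 5, -7, 7, -1, -1, -2
d²: 16, 9, 25, 49, 49, 1, 1, 4; Σd² = 154
ρ = 1 − 6·154/(8·63) = 1 − 924/504 = -0.833

-0.833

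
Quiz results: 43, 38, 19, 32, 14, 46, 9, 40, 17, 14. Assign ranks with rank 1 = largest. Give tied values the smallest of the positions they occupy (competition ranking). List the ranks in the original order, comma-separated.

Sorted (descending): 46, 43, 40, 38, 32, 19, 17, 14, 14, 9
The 2 values of 14 occupy positions 8–9 → each gets rank 8.

2, 4, 6, 5, 8, 1, 10, 3, 7, 8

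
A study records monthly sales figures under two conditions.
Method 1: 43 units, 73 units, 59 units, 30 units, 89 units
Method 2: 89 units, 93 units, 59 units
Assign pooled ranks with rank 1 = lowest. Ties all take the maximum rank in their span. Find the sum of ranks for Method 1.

19

Sorted (ascending): 30, 43, 59, 59, 73, 89, 89, 93
The 2 values of 59 occupy positions 3–4 → each gets rank 4.
The 2 values of 89 occupy positions 6–7 → each gets rank 7.
Method 1 values → pooled ranks: 43→2, 73→5, 59→4, 30→1, 89→7
Rank sum = 2 + 5 + 4 + 1 + 7 = 19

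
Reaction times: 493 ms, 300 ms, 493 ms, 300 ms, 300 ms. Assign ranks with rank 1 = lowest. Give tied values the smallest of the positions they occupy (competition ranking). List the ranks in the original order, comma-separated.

Sorted (ascending): 300, 300, 300, 493, 493
The 3 values of 300 occupy positions 1–3 → each gets rank 1.
The 2 values of 493 occupy positions 4–5 → each gets rank 4.

4, 1, 4, 1, 1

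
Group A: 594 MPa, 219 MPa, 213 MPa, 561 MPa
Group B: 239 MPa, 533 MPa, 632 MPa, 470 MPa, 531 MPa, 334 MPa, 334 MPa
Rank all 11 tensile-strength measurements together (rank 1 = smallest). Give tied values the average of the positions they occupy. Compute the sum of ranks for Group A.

22

Sorted (ascending): 213, 219, 239, 334, 334, 470, 531, 533, 561, 594, 632
The 2 values of 334 occupy positions 4–5 → average rank (4+5)/2 = 4.5.
Group A values → pooled ranks: 594→10, 219→2, 213→1, 561→9
Rank sum = 10 + 2 + 1 + 9 = 22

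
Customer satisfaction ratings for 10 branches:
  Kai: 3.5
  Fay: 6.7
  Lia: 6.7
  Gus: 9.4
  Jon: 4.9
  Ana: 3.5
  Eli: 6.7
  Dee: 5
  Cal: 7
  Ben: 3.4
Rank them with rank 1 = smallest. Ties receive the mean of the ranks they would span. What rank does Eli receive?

Sorted (ascending): 3.4, 3.5, 3.5, 4.9, 5, 6.7, 6.7, 6.7, 7, 9.4
The 2 values of 3.5 occupy positions 2–3 → average rank (2+3)/2 = 2.5.
The 3 values of 6.7 occupy positions 6–8 → average rank 7.
Eli has value 6.7 → rank 7.

7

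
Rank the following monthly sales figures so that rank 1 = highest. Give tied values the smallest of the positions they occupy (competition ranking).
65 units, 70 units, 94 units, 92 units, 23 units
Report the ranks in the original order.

Sorted (descending): 94, 92, 70, 65, 23
No ties — each value takes its position as its rank.

4, 3, 1, 2, 5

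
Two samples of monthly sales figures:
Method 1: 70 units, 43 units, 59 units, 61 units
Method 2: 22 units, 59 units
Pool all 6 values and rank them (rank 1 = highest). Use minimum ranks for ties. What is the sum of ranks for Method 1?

Sorted (descending): 70, 61, 59, 59, 43, 22
The 2 values of 59 occupy positions 3–4 → each gets rank 3.
Method 1 values → pooled ranks: 70→1, 43→5, 59→3, 61→2
Rank sum = 1 + 5 + 3 + 2 = 11

11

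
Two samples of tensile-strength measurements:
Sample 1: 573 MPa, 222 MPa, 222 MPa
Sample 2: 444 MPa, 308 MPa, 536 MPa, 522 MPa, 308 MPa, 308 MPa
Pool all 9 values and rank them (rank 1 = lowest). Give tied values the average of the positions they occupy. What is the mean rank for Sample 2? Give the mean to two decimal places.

5.50

Sorted (ascending): 222, 222, 308, 308, 308, 444, 522, 536, 573
The 2 values of 222 occupy positions 1–2 → average rank (1+2)/2 = 1.5.
The 3 values of 308 occupy positions 3–5 → average rank 4.
Sample 2 values → pooled ranks: 444→6, 308→4, 536→8, 522→7, 308→4, 308→4
Mean rank = (6 + 4 + 8 + 7 + 4 + 4) / 6 = 5.50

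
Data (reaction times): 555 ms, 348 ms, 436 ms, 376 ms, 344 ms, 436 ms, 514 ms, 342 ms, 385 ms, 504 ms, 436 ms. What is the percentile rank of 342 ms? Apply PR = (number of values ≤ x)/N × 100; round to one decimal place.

9.1

N = 11.
Strictly below 342: 0. Equal to 342: 1.
PR = 1/11 × 100 = 9.1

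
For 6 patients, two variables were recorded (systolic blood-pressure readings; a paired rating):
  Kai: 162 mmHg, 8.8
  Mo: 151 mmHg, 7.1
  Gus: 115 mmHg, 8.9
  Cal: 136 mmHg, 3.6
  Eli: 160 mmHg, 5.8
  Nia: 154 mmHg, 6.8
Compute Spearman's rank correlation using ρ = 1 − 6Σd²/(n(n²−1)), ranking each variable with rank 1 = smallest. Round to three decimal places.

Ranks of variable 1: 6, 3, 1, 2, 5, 4
Ranks of variable 2: 5, 4, 6, 1, 2, 3
d = r₁ − r₂: 1, -1, -5, 1, 3, 1
d²: 1, 1, 25, 1, 9, 1; Σd² = 38
ρ = 1 − 6·38/(6·35) = 1 − 228/210 = -0.086

-0.086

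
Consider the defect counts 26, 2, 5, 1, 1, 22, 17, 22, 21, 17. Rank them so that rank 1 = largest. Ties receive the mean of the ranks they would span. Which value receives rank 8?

2

Sorted (descending): 26, 22, 22, 21, 17, 17, 5, 2, 1, 1
The 2 values of 22 occupy positions 2–3 → average rank (2+3)/2 = 2.5.
The 2 values of 17 occupy positions 5–6 → average rank (5+6)/2 = 5.5.
The 2 values of 1 occupy positions 9–10 → average rank (9+10)/2 = 9.5.
Rank 8 → value 2.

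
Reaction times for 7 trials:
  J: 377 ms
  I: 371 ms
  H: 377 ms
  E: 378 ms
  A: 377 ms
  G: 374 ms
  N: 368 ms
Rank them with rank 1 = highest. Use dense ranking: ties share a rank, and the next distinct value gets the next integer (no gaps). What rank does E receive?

1

Sorted (descending): 378, 377, 377, 377, 374, 371, 368
The 3 values of 377 share dense rank 2.
Remaining distinct values take the next consecutive integers.
E has value 378 ms → rank 1.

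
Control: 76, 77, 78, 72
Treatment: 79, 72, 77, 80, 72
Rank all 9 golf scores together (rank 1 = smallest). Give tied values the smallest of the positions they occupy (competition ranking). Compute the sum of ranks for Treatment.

Sorted (ascending): 72, 72, 72, 76, 77, 77, 78, 79, 80
The 3 values of 72 occupy positions 1–3 → each gets rank 1.
The 2 values of 77 occupy positions 5–6 → each gets rank 5.
Treatment values → pooled ranks: 79→8, 72→1, 77→5, 80→9, 72→1
Rank sum = 8 + 1 + 5 + 9 + 1 = 24

24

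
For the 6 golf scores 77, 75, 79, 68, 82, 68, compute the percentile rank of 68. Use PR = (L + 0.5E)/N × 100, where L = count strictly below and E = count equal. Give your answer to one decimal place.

N = 6.
Strictly below 68: 0. Equal to 68: 2.
PR = (0 + 0.5·2)/6 × 100 = 16.7

16.7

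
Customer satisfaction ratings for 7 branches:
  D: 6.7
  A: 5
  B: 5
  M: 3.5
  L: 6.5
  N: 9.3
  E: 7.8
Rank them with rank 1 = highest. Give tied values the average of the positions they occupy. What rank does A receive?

5.5

Sorted (descending): 9.3, 7.8, 6.7, 6.5, 5, 5, 3.5
The 2 values of 5 occupy positions 5–6 → average rank (5+6)/2 = 5.5.
A has value 5 → rank 5.5.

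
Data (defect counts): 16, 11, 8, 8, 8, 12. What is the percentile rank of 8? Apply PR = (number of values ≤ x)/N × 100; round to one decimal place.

50.0

N = 6.
Strictly below 8: 0. Equal to 8: 3.
PR = 3/6 × 100 = 50.0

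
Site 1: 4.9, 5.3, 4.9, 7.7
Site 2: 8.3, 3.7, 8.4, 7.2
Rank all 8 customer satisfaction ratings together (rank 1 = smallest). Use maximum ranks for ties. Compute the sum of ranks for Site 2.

21

Sorted (ascending): 3.7, 4.9, 4.9, 5.3, 7.2, 7.7, 8.3, 8.4
The 2 values of 4.9 occupy positions 2–3 → each gets rank 3.
Site 2 values → pooled ranks: 8.3→7, 3.7→1, 8.4→8, 7.2→5
Rank sum = 7 + 1 + 8 + 5 = 21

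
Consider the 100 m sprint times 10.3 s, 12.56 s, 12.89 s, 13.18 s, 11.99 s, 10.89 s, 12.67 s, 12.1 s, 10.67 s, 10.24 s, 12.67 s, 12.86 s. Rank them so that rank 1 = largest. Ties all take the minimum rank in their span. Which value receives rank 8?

Sorted (descending): 13.18, 12.89, 12.86, 12.67, 12.67, 12.56, 12.1, 11.99, 10.89, 10.67, 10.3, 10.24
The 2 values of 12.67 occupy positions 4–5 → each gets rank 4.
Rank 8 → value 11.99.

11.99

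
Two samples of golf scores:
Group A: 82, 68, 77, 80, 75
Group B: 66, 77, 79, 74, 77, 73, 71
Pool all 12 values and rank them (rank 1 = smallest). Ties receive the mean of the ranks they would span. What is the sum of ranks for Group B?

Sorted (ascending): 66, 68, 71, 73, 74, 75, 77, 77, 77, 79, 80, 82
The 3 values of 77 occupy positions 7–9 → average rank 8.
Group B values → pooled ranks: 66→1, 77→8, 79→10, 74→5, 77→8, 73→4, 71→3
Rank sum = 1 + 8 + 10 + 5 + 8 + 4 + 3 = 39

39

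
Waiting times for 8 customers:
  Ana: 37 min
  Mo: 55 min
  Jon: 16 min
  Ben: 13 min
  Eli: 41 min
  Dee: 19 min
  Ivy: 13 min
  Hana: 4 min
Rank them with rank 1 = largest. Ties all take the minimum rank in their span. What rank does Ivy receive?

6

Sorted (descending): 55, 41, 37, 19, 16, 13, 13, 4
The 2 values of 13 occupy positions 6–7 → each gets rank 6.
Ivy has value 13 min → rank 6.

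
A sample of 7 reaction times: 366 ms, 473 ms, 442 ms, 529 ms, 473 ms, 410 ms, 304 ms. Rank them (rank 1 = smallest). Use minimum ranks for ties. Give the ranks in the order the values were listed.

Sorted (ascending): 304, 366, 410, 442, 473, 473, 529
The 2 values of 473 occupy positions 5–6 → each gets rank 5.

2, 5, 4, 7, 5, 3, 1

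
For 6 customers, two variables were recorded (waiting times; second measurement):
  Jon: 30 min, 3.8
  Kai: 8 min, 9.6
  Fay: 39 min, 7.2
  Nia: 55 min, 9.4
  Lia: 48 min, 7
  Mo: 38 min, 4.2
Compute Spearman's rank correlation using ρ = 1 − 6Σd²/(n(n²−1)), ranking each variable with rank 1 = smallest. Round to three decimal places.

Ranks of variable 1: 2, 1, 4, 6, 5, 3
Ranks of variable 2: 1, 6, 4, 5, 3, 2
d = r₁ − r₂: 1, -5, 0, 1, 2, 1
d²: 1, 25, 0, 1, 4, 1; Σd² = 32
ρ = 1 − 6·32/(6·35) = 1 − 192/210 = 0.086

0.086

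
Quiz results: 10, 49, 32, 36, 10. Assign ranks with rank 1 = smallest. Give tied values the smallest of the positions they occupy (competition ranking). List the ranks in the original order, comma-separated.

Sorted (ascending): 10, 10, 32, 36, 49
The 2 values of 10 occupy positions 1–2 → each gets rank 1.

1, 5, 3, 4, 1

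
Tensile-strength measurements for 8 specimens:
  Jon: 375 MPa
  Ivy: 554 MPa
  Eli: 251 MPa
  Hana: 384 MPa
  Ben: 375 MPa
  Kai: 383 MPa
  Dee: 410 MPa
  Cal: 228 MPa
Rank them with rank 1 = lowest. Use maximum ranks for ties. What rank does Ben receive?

4

Sorted (ascending): 228, 251, 375, 375, 383, 384, 410, 554
The 2 values of 375 occupy positions 3–4 → each gets rank 4.
Ben has value 375 MPa → rank 4.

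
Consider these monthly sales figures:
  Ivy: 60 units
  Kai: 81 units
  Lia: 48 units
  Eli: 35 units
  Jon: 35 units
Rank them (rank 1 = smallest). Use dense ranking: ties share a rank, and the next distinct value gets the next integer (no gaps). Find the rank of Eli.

Sorted (ascending): 35, 35, 48, 60, 81
The 2 values of 35 share dense rank 1.
Remaining distinct values take the next consecutive integers.
Eli has value 35 units → rank 1.

1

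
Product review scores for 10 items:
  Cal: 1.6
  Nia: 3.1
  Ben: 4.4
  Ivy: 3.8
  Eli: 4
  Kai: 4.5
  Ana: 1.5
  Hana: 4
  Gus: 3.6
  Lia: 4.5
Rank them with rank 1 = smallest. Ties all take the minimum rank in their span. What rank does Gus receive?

Sorted (ascending): 1.5, 1.6, 3.1, 3.6, 3.8, 4, 4, 4.4, 4.5, 4.5
The 2 values of 4 occupy positions 6–7 → each gets rank 6.
The 2 values of 4.5 occupy positions 9–10 → each gets rank 9.
Gus has value 3.6 → rank 4.

4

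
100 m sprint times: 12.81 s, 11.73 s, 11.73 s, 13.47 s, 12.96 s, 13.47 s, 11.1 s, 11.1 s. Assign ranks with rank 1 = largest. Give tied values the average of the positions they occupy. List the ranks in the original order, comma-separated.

4, 5.5, 5.5, 1.5, 3, 1.5, 7.5, 7.5

Sorted (descending): 13.47, 13.47, 12.96, 12.81, 11.73, 11.73, 11.1, 11.1
The 2 values of 13.47 occupy positions 1–2 → average rank (1+2)/2 = 1.5.
The 2 values of 11.73 occupy positions 5–6 → average rank (5+6)/2 = 5.5.
The 2 values of 11.1 occupy positions 7–8 → average rank (7+8)/2 = 7.5.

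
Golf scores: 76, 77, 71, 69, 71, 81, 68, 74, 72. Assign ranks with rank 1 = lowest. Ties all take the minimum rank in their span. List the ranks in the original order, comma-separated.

7, 8, 3, 2, 3, 9, 1, 6, 5

Sorted (ascending): 68, 69, 71, 71, 72, 74, 76, 77, 81
The 2 values of 71 occupy positions 3–4 → each gets rank 3.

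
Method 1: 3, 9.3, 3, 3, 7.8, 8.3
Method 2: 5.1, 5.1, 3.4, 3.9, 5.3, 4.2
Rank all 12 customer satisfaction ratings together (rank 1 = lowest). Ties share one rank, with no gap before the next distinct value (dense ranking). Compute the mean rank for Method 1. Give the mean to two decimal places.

4.50

Sorted (ascending): 3, 3, 3, 3.4, 3.9, 4.2, 5.1, 5.1, 5.3, 7.8, 8.3, 9.3
The 3 values of 3 share dense rank 1.
The 2 values of 5.1 share dense rank 5.
Remaining distinct values take the next consecutive integers.
Method 1 values → pooled ranks: 3→1, 9.3→9, 3→1, 3→1, 7.8→7, 8.3→8
Mean rank = (1 + 9 + 1 + 1 + 7 + 8) / 6 = 4.50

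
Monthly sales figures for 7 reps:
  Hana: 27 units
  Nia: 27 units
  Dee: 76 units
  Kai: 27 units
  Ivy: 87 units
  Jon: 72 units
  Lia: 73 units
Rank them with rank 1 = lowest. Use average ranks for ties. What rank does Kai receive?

Sorted (ascending): 27, 27, 27, 72, 73, 76, 87
The 3 values of 27 occupy positions 1–3 → average rank 2.
Kai has value 27 units → rank 2.

2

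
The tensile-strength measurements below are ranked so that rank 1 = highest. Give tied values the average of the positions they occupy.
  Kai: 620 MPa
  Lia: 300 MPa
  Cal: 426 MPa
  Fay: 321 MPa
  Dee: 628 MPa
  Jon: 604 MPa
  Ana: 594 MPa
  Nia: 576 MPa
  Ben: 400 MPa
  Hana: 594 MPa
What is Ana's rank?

4.5

Sorted (descending): 628, 620, 604, 594, 594, 576, 426, 400, 321, 300
The 2 values of 594 occupy positions 4–5 → average rank (4+5)/2 = 4.5.
Ana has value 594 MPa → rank 4.5.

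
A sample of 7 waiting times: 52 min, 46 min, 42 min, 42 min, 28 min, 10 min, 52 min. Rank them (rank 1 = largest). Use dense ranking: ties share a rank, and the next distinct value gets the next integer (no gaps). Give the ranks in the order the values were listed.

Sorted (descending): 52, 52, 46, 42, 42, 28, 10
The 2 values of 52 share dense rank 1.
The 2 values of 42 share dense rank 3.
Remaining distinct values take the next consecutive integers.

1, 2, 3, 3, 4, 5, 1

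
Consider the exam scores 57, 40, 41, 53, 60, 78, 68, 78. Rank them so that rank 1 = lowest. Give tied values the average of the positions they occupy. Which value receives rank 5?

Sorted (ascending): 40, 41, 53, 57, 60, 68, 78, 78
The 2 values of 78 occupy positions 7–8 → average rank (7+8)/2 = 7.5.
Rank 5 → value 60.

60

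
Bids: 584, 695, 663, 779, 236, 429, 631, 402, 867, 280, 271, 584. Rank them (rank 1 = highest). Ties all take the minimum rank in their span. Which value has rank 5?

Sorted (descending): 867, 779, 695, 663, 631, 584, 584, 429, 402, 280, 271, 236
The 2 values of 584 occupy positions 6–7 → each gets rank 6.
Rank 5 → value 631.

631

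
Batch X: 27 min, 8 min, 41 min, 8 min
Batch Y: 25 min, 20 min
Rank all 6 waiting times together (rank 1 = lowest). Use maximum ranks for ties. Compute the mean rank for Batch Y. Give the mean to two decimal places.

Sorted (ascending): 8, 8, 20, 25, 27, 41
The 2 values of 8 occupy positions 1–2 → each gets rank 2.
Batch Y values → pooled ranks: 25→4, 20→3
Mean rank = (4 + 3) / 2 = 3.50

3.50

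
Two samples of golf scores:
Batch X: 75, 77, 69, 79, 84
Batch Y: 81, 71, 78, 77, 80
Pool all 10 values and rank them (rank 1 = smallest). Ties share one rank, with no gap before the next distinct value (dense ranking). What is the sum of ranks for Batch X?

Sorted (ascending): 69, 71, 75, 77, 77, 78, 79, 80, 81, 84
The 2 values of 77 share dense rank 4.
Remaining distinct values take the next consecutive integers.
Batch X values → pooled ranks: 75→3, 77→4, 69→1, 79→6, 84→9
Rank sum = 3 + 4 + 1 + 6 + 9 = 23

23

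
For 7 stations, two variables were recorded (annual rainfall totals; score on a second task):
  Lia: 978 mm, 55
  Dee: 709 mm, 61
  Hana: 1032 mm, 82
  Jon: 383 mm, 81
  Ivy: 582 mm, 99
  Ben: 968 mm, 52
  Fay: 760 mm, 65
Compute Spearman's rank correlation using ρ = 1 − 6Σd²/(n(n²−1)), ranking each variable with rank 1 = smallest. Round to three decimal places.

Ranks of variable 1: 6, 3, 7, 1, 2, 5, 4
Ranks of variable 2: 2, 3, 6, 5, 7, 1, 4
d = r₁ − r₂: 4, 0, 1, -4, -5, 4, 0
d²: 16, 0, 1, 16, 25, 16, 0; Σd² = 74
ρ = 1 − 6·74/(7·48) = 1 − 444/336 = -0.321

-0.321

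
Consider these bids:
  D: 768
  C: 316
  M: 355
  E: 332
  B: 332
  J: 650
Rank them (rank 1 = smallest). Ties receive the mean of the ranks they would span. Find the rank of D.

Sorted (ascending): 316, 332, 332, 355, 650, 768
The 2 values of 332 occupy positions 2–3 → average rank (2+3)/2 = 2.5.
D has value 768 → rank 6.

6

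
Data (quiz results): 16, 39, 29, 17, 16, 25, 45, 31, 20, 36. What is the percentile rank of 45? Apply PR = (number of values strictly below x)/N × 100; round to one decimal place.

90.0

N = 10.
Strictly below 45: 9. Equal to 45: 1.
PR = 9/10 × 100 = 90.0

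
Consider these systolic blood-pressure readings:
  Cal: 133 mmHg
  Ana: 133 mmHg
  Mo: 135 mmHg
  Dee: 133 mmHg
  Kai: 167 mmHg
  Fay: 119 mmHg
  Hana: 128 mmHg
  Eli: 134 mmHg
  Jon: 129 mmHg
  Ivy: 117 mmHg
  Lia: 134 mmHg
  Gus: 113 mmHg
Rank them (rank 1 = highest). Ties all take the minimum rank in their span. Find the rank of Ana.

5

Sorted (descending): 167, 135, 134, 134, 133, 133, 133, 129, 128, 119, 117, 113
The 2 values of 134 occupy positions 3–4 → each gets rank 3.
The 3 values of 133 occupy positions 5–7 → each gets rank 5.
Ana has value 133 mmHg → rank 5.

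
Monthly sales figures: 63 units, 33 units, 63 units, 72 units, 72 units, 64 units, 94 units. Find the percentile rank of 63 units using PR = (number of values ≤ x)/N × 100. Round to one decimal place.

N = 7.
Strictly below 63: 1. Equal to 63: 2.
PR = 3/7 × 100 = 42.9

42.9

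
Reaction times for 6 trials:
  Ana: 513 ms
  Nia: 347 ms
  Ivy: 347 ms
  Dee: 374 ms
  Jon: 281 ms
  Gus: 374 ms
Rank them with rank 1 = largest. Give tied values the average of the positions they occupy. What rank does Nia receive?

4.5

Sorted (descending): 513, 374, 374, 347, 347, 281
The 2 values of 374 occupy positions 2–3 → average rank (2+3)/2 = 2.5.
The 2 values of 347 occupy positions 4–5 → average rank (4+5)/2 = 4.5.
Nia has value 347 ms → rank 4.5.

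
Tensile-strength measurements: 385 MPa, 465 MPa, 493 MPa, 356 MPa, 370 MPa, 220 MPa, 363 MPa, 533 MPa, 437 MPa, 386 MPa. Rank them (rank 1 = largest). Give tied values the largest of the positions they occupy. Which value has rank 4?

Sorted (descending): 533, 493, 465, 437, 386, 385, 370, 363, 356, 220
No ties — each value takes its position as its rank.
Rank 4 → value 437.

437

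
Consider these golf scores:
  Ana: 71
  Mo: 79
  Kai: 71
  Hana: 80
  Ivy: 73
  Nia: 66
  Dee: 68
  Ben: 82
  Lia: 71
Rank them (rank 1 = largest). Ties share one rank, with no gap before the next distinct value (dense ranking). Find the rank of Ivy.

4

Sorted (descending): 82, 80, 79, 73, 71, 71, 71, 68, 66
The 3 values of 71 share dense rank 5.
Remaining distinct values take the next consecutive integers.
Ivy has value 73 → rank 4.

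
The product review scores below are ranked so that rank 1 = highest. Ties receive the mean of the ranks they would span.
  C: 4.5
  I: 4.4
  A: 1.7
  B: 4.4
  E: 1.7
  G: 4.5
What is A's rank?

5.5

Sorted (descending): 4.5, 4.5, 4.4, 4.4, 1.7, 1.7
The 2 values of 4.5 occupy positions 1–2 → average rank (1+2)/2 = 1.5.
The 2 values of 4.4 occupy positions 3–4 → average rank (3+4)/2 = 3.5.
The 2 values of 1.7 occupy positions 5–6 → average rank (5+6)/2 = 5.5.
A has value 1.7 → rank 5.5.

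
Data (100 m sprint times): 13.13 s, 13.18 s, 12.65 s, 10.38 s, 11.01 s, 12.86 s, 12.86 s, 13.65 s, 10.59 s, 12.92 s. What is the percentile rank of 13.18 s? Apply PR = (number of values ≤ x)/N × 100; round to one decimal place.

90.0

N = 10.
Strictly below 13.18: 8. Equal to 13.18: 1.
PR = 9/10 × 100 = 90.0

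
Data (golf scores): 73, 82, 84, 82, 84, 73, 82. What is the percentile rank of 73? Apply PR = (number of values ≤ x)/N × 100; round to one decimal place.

28.6

N = 7.
Strictly below 73: 0. Equal to 73: 2.
PR = 2/7 × 100 = 28.6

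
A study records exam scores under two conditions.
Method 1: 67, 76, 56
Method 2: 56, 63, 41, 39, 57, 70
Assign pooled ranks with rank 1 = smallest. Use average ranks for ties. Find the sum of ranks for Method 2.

25.5

Sorted (ascending): 39, 41, 56, 56, 57, 63, 67, 70, 76
The 2 values of 56 occupy positions 3–4 → average rank (3+4)/2 = 3.5.
Method 2 values → pooled ranks: 56→3.5, 63→6, 41→2, 39→1, 57→5, 70→8
Rank sum = 3.5 + 6 + 2 + 1 + 5 + 8 = 25.5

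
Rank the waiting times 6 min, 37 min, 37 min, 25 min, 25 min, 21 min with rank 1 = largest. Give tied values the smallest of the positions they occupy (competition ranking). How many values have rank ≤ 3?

4

Sorted (descending): 37, 37, 25, 25, 21, 6
The 2 values of 37 occupy positions 1–2 → each gets rank 1.
The 2 values of 25 occupy positions 3–4 → each gets rank 3.
Ranks ≤ 3: {1, 1, 3, 3} → 4 values.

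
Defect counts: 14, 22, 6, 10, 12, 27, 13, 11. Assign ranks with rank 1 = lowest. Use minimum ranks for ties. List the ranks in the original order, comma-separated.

6, 7, 1, 2, 4, 8, 5, 3

Sorted (ascending): 6, 10, 11, 12, 13, 14, 22, 27
No ties — each value takes its position as its rank.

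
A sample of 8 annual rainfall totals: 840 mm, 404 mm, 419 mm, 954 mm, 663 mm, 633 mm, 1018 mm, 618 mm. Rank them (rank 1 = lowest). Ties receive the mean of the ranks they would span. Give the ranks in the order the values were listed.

Sorted (ascending): 404, 419, 618, 633, 663, 840, 954, 1018
No ties — each value takes its position as its rank.

6, 1, 2, 7, 5, 4, 8, 3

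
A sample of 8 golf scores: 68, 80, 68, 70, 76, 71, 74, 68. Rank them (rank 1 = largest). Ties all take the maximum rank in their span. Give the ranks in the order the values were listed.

8, 1, 8, 5, 2, 4, 3, 8

Sorted (descending): 80, 76, 74, 71, 70, 68, 68, 68
The 3 values of 68 occupy positions 6–8 → each gets rank 8.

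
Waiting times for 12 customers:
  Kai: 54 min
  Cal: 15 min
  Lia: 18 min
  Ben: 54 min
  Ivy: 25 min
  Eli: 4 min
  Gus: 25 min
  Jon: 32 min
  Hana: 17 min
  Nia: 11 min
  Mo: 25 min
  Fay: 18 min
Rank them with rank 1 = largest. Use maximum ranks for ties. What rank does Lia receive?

8

Sorted (descending): 54, 54, 32, 25, 25, 25, 18, 18, 17, 15, 11, 4
The 2 values of 54 occupy positions 1–2 → each gets rank 2.
The 3 values of 25 occupy positions 4–6 → each gets rank 6.
The 2 values of 18 occupy positions 7–8 → each gets rank 8.
Lia has value 18 min → rank 8.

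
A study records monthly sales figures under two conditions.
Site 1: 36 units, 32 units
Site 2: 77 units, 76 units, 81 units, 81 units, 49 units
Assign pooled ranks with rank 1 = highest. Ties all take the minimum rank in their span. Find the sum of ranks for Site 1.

Sorted (descending): 81, 81, 77, 76, 49, 36, 32
The 2 values of 81 occupy positions 1–2 → each gets rank 1.
Site 1 values → pooled ranks: 36→6, 32→7
Rank sum = 6 + 7 = 13

13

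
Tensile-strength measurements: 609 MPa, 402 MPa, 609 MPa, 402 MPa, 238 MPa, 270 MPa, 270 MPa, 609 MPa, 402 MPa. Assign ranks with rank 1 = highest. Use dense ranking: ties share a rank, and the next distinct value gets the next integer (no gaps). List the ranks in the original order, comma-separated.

1, 2, 1, 2, 4, 3, 3, 1, 2

Sorted (descending): 609, 609, 609, 402, 402, 402, 270, 270, 238
The 3 values of 609 share dense rank 1.
The 3 values of 402 share dense rank 2.
The 2 values of 270 share dense rank 3.
Remaining distinct values take the next consecutive integers.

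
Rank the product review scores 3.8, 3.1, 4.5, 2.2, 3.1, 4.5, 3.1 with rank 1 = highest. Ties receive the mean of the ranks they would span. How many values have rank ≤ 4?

3

Sorted (descending): 4.5, 4.5, 3.8, 3.1, 3.1, 3.1, 2.2
The 2 values of 4.5 occupy positions 1–2 → average rank (1+2)/2 = 1.5.
The 3 values of 3.1 occupy positions 4–6 → average rank 5.
Ranks ≤ 4: {1.5, 1.5, 3} → 3 values.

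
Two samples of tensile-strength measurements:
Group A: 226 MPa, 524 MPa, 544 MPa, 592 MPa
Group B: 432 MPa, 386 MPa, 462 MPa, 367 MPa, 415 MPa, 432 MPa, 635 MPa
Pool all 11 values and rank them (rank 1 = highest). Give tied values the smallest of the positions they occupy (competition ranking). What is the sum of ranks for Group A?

Sorted (descending): 635, 592, 544, 524, 462, 432, 432, 415, 386, 367, 226
The 2 values of 432 occupy positions 6–7 → each gets rank 6.
Group A values → pooled ranks: 226→11, 524→4, 544→3, 592→2
Rank sum = 11 + 4 + 3 + 2 = 20

20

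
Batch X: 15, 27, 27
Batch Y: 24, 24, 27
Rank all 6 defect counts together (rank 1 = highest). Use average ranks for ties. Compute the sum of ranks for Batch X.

Sorted (descending): 27, 27, 27, 24, 24, 15
The 3 values of 27 occupy positions 1–3 → average rank 2.
The 2 values of 24 occupy positions 4–5 → average rank (4+5)/2 = 4.5.
Batch X values → pooled ranks: 15→6, 27→2, 27→2
Rank sum = 6 + 2 + 2 = 10

10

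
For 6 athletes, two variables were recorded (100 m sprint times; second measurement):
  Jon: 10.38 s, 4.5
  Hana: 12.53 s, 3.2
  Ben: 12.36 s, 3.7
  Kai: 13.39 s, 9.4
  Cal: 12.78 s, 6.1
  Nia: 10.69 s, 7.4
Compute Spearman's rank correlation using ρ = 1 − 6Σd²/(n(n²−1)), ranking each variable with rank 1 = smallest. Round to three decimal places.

Ranks of variable 1: 1, 4, 3, 6, 5, 2
Ranks of variable 2: 3, 1, 2, 6, 4, 5
d = r₁ − r₂: -2, 3, 1, 0, 1, -3
d²: 4, 9, 1, 0, 1, 9; Σd² = 24
ρ = 1 − 6·24/(6·35) = 1 − 144/210 = 0.314

0.314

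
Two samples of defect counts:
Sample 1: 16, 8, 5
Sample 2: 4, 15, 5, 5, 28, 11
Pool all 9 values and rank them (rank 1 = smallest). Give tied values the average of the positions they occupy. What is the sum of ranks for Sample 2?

Sorted (ascending): 4, 5, 5, 5, 8, 11, 15, 16, 28
The 3 values of 5 occupy positions 2–4 → average rank 3.
Sample 2 values → pooled ranks: 4→1, 15→7, 5→3, 5→3, 28→9, 11→6
Rank sum = 1 + 7 + 3 + 3 + 9 + 6 = 29

29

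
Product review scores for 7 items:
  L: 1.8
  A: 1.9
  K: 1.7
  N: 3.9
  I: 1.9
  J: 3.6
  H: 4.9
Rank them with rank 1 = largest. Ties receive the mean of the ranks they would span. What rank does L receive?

6

Sorted (descending): 4.9, 3.9, 3.6, 1.9, 1.9, 1.8, 1.7
The 2 values of 1.9 occupy positions 4–5 → average rank (4+5)/2 = 4.5.
L has value 1.8 → rank 6.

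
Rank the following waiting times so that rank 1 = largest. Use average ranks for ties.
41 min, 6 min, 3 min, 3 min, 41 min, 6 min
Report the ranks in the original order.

Sorted (descending): 41, 41, 6, 6, 3, 3
The 2 values of 41 occupy positions 1–2 → average rank (1+2)/2 = 1.5.
The 2 values of 6 occupy positions 3–4 → average rank (3+4)/2 = 3.5.
The 2 values of 3 occupy positions 5–6 → average rank (5+6)/2 = 5.5.

1.5, 3.5, 5.5, 5.5, 1.5, 3.5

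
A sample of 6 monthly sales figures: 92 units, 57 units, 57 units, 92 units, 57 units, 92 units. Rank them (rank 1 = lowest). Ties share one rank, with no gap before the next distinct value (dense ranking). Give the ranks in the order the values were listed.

Sorted (ascending): 57, 57, 57, 92, 92, 92
The 3 values of 57 share dense rank 1.
The 3 values of 92 share dense rank 2.

2, 1, 1, 2, 1, 2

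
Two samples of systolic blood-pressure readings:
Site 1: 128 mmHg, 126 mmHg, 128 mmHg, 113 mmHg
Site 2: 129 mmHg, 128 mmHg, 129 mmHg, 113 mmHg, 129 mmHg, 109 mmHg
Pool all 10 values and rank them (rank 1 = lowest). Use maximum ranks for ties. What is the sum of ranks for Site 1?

Sorted (ascending): 109, 113, 113, 126, 128, 128, 128, 129, 129, 129
The 2 values of 113 occupy positions 2–3 → each gets rank 3.
The 3 values of 128 occupy positions 5–7 → each gets rank 7.
The 3 values of 129 occupy positions 8–10 → each gets rank 10.
Site 1 values → pooled ranks: 128→7, 126→4, 128→7, 113→3
Rank sum = 7 + 4 + 7 + 3 = 21

21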